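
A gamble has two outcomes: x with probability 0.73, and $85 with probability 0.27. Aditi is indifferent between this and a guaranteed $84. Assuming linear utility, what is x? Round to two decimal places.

x = $83.63

0.73·x + 0.27·85 = 84
0.73·x = 84 − 22.95 = 61.05
x = 61.05 / 0.73 = 83.6301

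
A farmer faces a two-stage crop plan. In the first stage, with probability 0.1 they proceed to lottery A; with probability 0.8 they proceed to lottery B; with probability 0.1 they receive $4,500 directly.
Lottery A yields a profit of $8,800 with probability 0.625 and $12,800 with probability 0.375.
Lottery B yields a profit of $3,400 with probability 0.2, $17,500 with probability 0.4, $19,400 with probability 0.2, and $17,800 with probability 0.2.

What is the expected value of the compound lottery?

EV(A) = 0.625 × 8800 + 0.375 × 12800 = 5500 + 4800 = 10300
EV(B) = 0.2 × 3400 + 0.4 × 17500 + 0.2 × 19400 + 0.2 × 17800 = 680 + 7000 + 3880 + 3560 = 15120
Branch C: 4500 (certain)
Overall = 0.1 × 10300 + 0.8 × 15120 + 0.1 × 4500 = 1030 + 12096 + 450 = 13576

$13,576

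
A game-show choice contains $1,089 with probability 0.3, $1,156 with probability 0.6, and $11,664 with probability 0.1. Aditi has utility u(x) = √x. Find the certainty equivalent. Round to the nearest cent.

$1,689.21

E[u] = 0.3·√1089 + 0.6·√1156 + 0.1·√11664 = 0.3·33 + 0.6·34 + 0.1·108 = 41.1
CE = (41.1)² = 1689.21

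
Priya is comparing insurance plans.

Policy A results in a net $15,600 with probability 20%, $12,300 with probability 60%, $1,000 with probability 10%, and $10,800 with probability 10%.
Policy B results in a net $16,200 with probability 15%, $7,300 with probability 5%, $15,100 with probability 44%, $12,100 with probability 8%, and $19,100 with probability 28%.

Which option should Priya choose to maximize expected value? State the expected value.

Policy A = 0.2 × 15600 + 0.6 × 12300 + 0.1 × 1000 + 0.1 × 10800 = 3120 + 7380 + 100 + 1080 = 11680
Policy B = 0.15 × 16200 + 0.05 × 7300 + 0.44 × 15100 + 0.08 × 12100 + 0.28 × 19100 = 2430 + 365 + 6644 + 968 + 5348 = 15755

Policy B ($15,755)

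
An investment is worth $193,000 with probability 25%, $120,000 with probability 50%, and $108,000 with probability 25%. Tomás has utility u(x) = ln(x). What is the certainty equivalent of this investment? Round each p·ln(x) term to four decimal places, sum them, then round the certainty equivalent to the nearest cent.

$131,623.39

E[u] = 0.25·ln(193000) + 0.5·ln(120000) + 0.25·ln(108000) = 3.0426 + 5.8476 + 2.8975 = 11.7877
CE = e^11.7877 ≈ 131623.39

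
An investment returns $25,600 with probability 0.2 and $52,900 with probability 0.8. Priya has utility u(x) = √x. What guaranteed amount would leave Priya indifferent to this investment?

$46,656

E[u] = 0.2·√25600 + 0.8·√52900 = 0.2·160 + 0.8·230 = 216
CE = (216)² = 46656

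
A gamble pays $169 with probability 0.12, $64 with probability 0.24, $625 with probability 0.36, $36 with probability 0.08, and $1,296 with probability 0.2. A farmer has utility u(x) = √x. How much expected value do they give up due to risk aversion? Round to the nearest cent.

$116.29

E[u] = 0.12·√169 + 0.24·√64 + 0.36·√625 + 0.08·√36 + 0.2·√1296 = 0.12·13 + 0.24·8 + 0.36·25 + 0.08·6 + 0.2·36 = 20.16
CE = (20.16)² = 406.4256
Risk premium = EV − CE = 522.72 − 406.4256 = 116.2944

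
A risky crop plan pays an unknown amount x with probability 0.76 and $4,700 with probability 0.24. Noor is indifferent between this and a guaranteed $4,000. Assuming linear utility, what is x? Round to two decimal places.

0.76·x + 0.24·4700 = 4000
0.76·x = 4000 − 1128 = 2872
x = 2872 / 0.76 = 3778.9474

x = $3,778.95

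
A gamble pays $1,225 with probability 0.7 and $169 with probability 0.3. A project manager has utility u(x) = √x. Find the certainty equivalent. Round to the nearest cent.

$806.56

E[u] = 0.7·√1225 + 0.3·√169 = 0.7·35 + 0.3·13 = 28.4
CE = (28.4)² = 806.56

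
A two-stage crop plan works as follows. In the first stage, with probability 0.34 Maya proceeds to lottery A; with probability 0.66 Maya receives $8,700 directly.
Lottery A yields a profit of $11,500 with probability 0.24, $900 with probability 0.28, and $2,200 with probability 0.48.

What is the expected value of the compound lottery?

EV(A) = 0.24 × 11500 + 0.28 × 900 + 0.48 × 2200 = 2760 + 252 + 1056 = 4068
Branch B: 8700 (certain)
Overall = 0.34 × 4068 + 0.66 × 8700 = 1383.12 + 5742 = 7125.12

$7,125.12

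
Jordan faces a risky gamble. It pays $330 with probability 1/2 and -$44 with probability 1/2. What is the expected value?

$143

EV = 1/2 × 330 + 1/2 × (-44) = 165 − 22 = 143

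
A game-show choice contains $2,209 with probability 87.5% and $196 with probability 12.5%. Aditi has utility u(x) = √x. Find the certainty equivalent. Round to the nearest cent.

E[u] = 0.875·√2209 + 0.125·√196 = 0.875·47 + 0.125·14 = 42.875
CE = (42.875)² = 1838.265625

$1,838.27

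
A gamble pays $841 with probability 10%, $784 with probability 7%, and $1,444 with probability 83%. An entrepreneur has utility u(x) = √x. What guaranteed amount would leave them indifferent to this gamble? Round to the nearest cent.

E[u] = 0.1·√841 + 0.07·√784 + 0.83·√1444 = 0.1·29 + 0.07·28 + 0.83·38 = 36.4
CE = (36.4)² = 1324.96

$1,324.96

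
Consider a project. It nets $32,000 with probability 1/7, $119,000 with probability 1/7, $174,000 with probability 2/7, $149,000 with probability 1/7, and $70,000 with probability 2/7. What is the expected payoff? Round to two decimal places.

$112,571.43

EV = 1/7 × 32000 + 1/7 × 119000 + 2/7 × 174000 + 1/7 × 149000 + 2/7 × 70000 = 4571.4286 + 17000 + 49714.2857 + 21285.7143 + 20000 = 112571.4286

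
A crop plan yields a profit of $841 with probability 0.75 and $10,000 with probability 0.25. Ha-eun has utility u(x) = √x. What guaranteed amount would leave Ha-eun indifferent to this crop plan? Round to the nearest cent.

E[u] = 0.75·√841 + 0.25·√10000 = 0.75·29 + 0.25·100 = 46.75
CE = (46.75)² = 2185.5625

$2,185.56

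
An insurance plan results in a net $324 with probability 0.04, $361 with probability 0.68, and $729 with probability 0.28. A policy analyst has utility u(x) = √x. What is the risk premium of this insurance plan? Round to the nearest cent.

$13.12

E[u] = 0.04·√324 + 0.68·√361 + 0.28·√729 = 0.04·18 + 0.68·19 + 0.28·27 = 21.2
CE = (21.2)² = 449.44
Risk premium = EV − CE = 462.56 − 449.44 = 13.12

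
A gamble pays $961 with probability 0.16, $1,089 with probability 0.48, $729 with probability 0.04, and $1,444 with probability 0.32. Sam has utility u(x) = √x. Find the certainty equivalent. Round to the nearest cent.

E[u] = 0.16·√961 + 0.48·√1089 + 0.04·√729 + 0.32·√1444 = 0.16·31 + 0.48·33 + 0.04·27 + 0.32·38 = 34.04
CE = (34.04)² = 1158.7216

$1,158.72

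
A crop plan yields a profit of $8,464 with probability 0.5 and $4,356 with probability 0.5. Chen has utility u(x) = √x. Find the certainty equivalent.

$6,241

E[u] = 0.5·√8464 + 0.5·√4356 = 0.5·92 + 0.5·66 = 79
CE = (79)² = 6241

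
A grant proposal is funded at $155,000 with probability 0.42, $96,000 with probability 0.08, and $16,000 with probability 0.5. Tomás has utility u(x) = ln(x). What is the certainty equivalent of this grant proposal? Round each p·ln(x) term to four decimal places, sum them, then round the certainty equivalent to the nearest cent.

$47,930.15

E[u] = 0.42·ln(155000) + 0.08·ln(96000) + 0.5·ln(16000) = 5.0195 + 0.9178 + 4.8402 = 10.7775
CE = e^10.7775 ≈ 47930.15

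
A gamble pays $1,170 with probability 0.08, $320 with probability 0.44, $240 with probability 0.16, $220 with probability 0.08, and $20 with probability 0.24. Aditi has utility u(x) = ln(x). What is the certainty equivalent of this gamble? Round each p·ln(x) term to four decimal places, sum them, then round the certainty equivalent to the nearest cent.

E[u] = 0.08·ln(1170) + 0.44·ln(320) + 0.16·ln(240) + 0.08·ln(220) + 0.24·ln(20) = 0.5652 + 2.5381 + 0.8769 + 0.4315 + 0.7190 = 5.1307
CE = e^5.1307 ≈ 169.14

$169.14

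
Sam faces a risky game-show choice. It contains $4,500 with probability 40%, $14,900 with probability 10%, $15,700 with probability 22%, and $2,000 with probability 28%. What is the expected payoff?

EV = 0.4 × 4500 + 0.1 × 14900 + 0.22 × 15700 + 0.28 × 2000 = 1800 + 1490 + 3454 + 560 = 7304

$7,304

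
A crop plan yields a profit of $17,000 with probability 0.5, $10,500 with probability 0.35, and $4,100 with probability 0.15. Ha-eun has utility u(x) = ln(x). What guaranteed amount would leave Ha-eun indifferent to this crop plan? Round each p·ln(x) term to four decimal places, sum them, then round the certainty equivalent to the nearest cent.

$11,602.78

E[u] = 0.5·ln(17000) + 0.35·ln(10500) + 0.15·ln(4100) = 4.8705 + 3.2407 + 1.2478 = 9.3590
CE = e^9.3590 ≈ 11602.78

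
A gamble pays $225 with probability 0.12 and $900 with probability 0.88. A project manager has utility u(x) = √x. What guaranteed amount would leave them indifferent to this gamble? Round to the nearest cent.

$795.24

E[u] = 0.12·√225 + 0.88·√900 = 0.12·15 + 0.88·30 = 28.2
CE = (28.2)² = 795.24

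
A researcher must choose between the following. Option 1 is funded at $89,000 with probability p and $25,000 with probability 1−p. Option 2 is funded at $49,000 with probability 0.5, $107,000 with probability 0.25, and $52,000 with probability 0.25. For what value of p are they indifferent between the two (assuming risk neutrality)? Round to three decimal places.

EV(Option 2) = 0.5 × 49000 + 0.25 × 107000 + 0.25 × 52000 = 24500 + 26750 + 13000 = 64250
p·89000 + (1−p)·25000 = 64250
64000p + 25000 = 64250
p = (64250 − 25000) / 64000

p = 0.613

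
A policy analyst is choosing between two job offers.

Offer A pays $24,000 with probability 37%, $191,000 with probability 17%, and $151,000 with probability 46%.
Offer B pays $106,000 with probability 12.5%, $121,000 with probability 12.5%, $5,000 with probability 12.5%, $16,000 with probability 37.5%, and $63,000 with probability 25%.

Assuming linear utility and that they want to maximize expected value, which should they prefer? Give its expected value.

Offer A = 0.37 × 24000 + 0.17 × 191000 + 0.46 × 151000 = 8880 + 32470 + 69460 = 110810
Offer B = 0.125 × 106000 + 0.125 × 121000 + 0.125 × 5000 + 0.375 × 16000 + 0.25 × 63000 = 13250 + 15125 + 625 + 6000 + 15750 = 50750

Offer A ($110,810)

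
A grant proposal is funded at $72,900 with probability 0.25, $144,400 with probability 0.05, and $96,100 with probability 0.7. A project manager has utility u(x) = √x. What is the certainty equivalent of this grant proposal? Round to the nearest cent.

$92,112.25

E[u] = 0.25·√72900 + 0.05·√144400 + 0.7·√96100 = 0.25·270 + 0.05·380 + 0.7·310 = 303.5
CE = (303.5)² = 92112.25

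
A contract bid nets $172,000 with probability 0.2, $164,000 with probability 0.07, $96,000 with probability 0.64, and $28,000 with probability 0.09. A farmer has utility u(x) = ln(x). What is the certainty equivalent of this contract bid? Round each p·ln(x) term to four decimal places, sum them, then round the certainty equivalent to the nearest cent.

E[u] = 0.2·ln(172000) + 0.07·ln(164000) + 0.64·ln(96000) + 0.09·ln(28000) = 2.4110 + 0.8405 + 7.3421 + 0.9216 = 11.5152
CE = e^11.5152 ≈ 100227.71

$100,227.71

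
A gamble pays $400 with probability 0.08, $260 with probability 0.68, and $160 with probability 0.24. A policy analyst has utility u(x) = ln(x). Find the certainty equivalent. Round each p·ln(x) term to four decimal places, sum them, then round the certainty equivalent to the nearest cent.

E[u] = 0.08·ln(400) + 0.68·ln(260) + 0.24·ln(160) = 0.4793 + 3.7813 + 1.2180 = 5.4786
CE = e^5.4786 ≈ 239.51

$239.51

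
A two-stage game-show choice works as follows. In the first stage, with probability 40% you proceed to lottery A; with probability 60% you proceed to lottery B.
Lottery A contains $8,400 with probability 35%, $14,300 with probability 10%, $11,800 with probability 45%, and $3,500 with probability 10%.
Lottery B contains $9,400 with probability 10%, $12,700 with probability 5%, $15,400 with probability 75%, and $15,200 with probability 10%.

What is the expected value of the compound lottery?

EV(A) = 0.35 × 8400 + 0.1 × 14300 + 0.45 × 11800 + 0.1 × 3500 = 2940 + 1430 + 5310 + 350 = 10030
EV(B) = 0.1 × 9400 + 0.05 × 12700 + 0.75 × 15400 + 0.1 × 15200 = 940 + 635 + 11550 + 1520 = 14645
Overall = 0.4 × 10030 + 0.6 × 14645 = 4012 + 8787 = 12799

$12,799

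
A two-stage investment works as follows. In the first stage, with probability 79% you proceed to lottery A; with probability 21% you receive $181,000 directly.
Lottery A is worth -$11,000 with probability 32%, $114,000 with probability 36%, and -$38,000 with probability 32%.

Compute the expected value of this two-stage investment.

$58,044.40

EV(A) = 0.32 × (-11000) + 0.36 × 114000 + 0.32 × (-38000) = -3520 + 41040 − 12160 = 25360
Branch B: 181000 (certain)
Overall = 0.79 × 25360 + 0.21 × 181000 = 20034.4 + 38010 = 58044.4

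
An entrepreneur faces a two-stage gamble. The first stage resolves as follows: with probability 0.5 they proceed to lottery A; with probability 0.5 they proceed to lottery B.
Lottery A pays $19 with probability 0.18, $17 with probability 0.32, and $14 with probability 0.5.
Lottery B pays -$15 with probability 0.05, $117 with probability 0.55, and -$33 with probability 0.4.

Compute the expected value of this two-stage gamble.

$33.13

EV(A) = 0.18 × 19 + 0.32 × 17 + 0.5 × 14 = 3.42 + 5.44 + 7 = 15.86
EV(B) = 0.05 × (-15) + 0.55 × 117 + 0.4 × (-33) = -0.75 + 64.35 − 13.2 = 50.4
Overall = 0.5 × 15.86 + 0.5 × 50.4 = 7.93 + 25.2 = 33.13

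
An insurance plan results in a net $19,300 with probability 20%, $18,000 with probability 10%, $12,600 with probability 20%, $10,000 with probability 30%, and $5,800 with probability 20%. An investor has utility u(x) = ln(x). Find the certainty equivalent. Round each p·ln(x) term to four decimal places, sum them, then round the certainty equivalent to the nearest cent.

E[u] = 0.2·ln(19300) + 0.1·ln(18000) + 0.2·ln(12600) + 0.3·ln(10000) + 0.2·ln(5800) = 1.9736 + 0.9798 + 1.8883 + 2.7631 + 1.7331 = 9.3379
CE = e^9.3379 ≈ 11360.53

$11,360.53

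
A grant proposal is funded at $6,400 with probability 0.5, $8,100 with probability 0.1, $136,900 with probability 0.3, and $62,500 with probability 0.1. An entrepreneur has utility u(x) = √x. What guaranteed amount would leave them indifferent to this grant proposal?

$34,225

E[u] = 0.5·√6400 + 0.1·√8100 + 0.3·√136900 + 0.1·√62500 = 0.5·80 + 0.1·90 + 0.3·370 + 0.1·250 = 185
CE = (185)² = 34225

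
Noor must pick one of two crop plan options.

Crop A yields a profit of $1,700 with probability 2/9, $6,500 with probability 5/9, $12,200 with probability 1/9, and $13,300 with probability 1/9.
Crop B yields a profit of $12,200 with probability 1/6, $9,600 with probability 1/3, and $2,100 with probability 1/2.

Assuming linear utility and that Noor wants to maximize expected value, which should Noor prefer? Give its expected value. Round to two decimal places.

Crop A = 2/9 × 1700 + 5/9 × 6500 + 1/9 × 12200 + 1/9 × 13300 = 377.7778 + 3611.1111 + 1355.5556 + 1477.7778 = 6822.2222
Crop B = 1/6 × 12200 + 1/3 × 9600 + 1/2 × 2100 = 2033.3333 + 3200 + 1050 = 6283.3333

Crop A ($6,822.22)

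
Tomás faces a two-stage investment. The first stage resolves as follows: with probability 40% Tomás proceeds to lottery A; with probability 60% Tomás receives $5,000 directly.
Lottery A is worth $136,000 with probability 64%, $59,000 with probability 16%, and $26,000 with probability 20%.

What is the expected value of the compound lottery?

EV(A) = 0.64 × 136000 + 0.16 × 59000 + 0.2 × 26000 = 87040 + 9440 + 5200 = 101680
Branch B: 5000 (certain)
Overall = 0.4 × 101680 + 0.6 × 5000 = 40672 + 3000 = 43672

$43,672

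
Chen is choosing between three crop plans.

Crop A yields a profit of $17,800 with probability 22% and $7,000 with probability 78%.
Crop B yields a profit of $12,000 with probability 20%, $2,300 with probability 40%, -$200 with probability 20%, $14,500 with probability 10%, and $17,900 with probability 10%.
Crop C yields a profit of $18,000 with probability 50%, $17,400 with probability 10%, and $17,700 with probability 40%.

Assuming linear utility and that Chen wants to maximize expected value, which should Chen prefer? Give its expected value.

Crop C ($17,820)

Crop A = 0.22 × 17800 + 0.78 × 7000 = 3916 + 5460 = 9376
Crop B = 0.2 × 12000 + 0.4 × 2300 + 0.2 × (-200) + 0.1 × 14500 + 0.1 × 17900 = 2400 + 920 − 40 + 1450 + 1790 = 6520
Crop C = 0.5 × 18000 + 0.1 × 17400 + 0.4 × 17700 = 9000 + 1740 + 7080 = 17820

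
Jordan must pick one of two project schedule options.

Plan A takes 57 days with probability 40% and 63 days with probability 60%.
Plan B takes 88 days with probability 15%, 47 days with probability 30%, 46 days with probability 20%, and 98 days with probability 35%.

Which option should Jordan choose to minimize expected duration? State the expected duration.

Plan A = 0.4 × 57 + 0.6 × 63 = 22.8 + 37.8 = 60.6
Plan B = 0.15 × 88 + 0.3 × 47 + 0.2 × 46 + 0.35 × 98 = 13.2 + 14.1 + 9.2 + 34.3 = 70.8

Plan A (60.6 days)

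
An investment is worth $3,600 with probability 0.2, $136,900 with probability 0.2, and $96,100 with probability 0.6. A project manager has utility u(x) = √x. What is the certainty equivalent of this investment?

$73,984

E[u] = 0.2·√3600 + 0.2·√136900 + 0.6·√96100 = 0.2·60 + 0.2·370 + 0.6·310 = 272
CE = (272)² = 73984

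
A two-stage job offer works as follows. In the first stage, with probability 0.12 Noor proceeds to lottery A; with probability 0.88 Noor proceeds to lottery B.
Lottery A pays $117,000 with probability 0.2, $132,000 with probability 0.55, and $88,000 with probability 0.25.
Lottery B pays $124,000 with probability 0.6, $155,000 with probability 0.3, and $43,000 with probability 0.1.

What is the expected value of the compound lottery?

EV(A) = 0.2 × 117000 + 0.55 × 132000 + 0.25 × 88000 = 23400 + 72600 + 22000 = 118000
EV(B) = 0.6 × 124000 + 0.3 × 155000 + 0.1 × 43000 = 74400 + 46500 + 4300 = 125200
Overall = 0.12 × 118000 + 0.88 × 125200 = 14160 + 110176 = 124336

$124,336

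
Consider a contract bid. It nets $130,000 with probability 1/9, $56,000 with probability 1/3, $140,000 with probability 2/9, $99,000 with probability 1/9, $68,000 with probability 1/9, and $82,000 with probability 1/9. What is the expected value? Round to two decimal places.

EV = 1/9 × 130000 + 1/3 × 56000 + 2/9 × 140000 + 1/9 × 99000 + 1/9 × 68000 + 1/9 × 82000 = 14444.4444 + 18666.6667 + 31111.1111 + 11000 + 7555.5556 + 9111.1111 = 91888.8889

$91,888.89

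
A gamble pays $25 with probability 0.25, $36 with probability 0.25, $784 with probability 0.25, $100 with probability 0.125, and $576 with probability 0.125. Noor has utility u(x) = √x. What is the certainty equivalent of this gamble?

$196

E[u] = 0.25·√25 + 0.25·√36 + 0.25·√784 + 0.125·√100 + 0.125·√576 = 0.25·5 + 0.25·6 + 0.25·28 + 0.125·10 + 0.125·24 = 14
CE = (14)² = 196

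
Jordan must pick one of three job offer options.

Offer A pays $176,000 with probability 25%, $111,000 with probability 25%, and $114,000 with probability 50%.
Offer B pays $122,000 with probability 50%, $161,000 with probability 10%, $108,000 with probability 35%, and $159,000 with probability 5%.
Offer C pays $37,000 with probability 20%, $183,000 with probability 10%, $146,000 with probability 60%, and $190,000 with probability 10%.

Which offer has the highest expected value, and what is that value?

Offer C ($132,300)

Offer A = 0.25 × 176000 + 0.25 × 111000 + 0.5 × 114000 = 44000 + 27750 + 57000 = 128750
Offer B = 0.5 × 122000 + 0.1 × 161000 + 0.35 × 108000 + 0.05 × 159000 = 61000 + 16100 + 37800 + 7950 = 122850
Offer C = 0.2 × 37000 + 0.1 × 183000 + 0.6 × 146000 + 0.1 × 190000 = 7400 + 18300 + 87600 + 19000 = 132300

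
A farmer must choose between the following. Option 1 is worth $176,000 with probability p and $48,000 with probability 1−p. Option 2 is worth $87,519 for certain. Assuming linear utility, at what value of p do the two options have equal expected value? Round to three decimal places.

p·176000 + (1−p)·48000 = 87519
128000p + 48000 = 87519
p = (87519 − 48000) / 128000

p = 0.309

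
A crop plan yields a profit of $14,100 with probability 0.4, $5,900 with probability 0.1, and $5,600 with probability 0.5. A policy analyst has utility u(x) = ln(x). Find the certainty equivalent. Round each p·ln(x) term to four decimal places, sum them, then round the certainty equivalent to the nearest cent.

E[u] = 0.4·ln(14100) + 0.1·ln(5900) + 0.5·ln(5600) = 3.8216 + 0.8683 + 4.3153 = 9.0052
CE = e^9.0052 ≈ 8145.33

$8,145.33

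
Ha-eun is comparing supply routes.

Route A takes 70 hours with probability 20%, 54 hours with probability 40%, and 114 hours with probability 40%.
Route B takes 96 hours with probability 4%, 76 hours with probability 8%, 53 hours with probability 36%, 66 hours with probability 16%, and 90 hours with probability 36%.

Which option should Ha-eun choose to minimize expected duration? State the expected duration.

Route A = 0.2 × 70 + 0.4 × 54 + 0.4 × 114 = 14 + 21.6 + 45.6 = 81.2
Route B = 0.04 × 96 + 0.08 × 76 + 0.36 × 53 + 0.16 × 66 + 0.36 × 90 = 3.84 + 6.08 + 19.08 + 10.56 + 32.4 = 71.96

Route B (71.96 hours)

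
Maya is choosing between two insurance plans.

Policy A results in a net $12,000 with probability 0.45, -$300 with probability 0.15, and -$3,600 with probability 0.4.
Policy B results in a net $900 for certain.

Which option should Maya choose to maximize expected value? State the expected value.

Policy A ($3,915)

Policy A = 0.45 × 12000 + 0.15 × (-300) + 0.4 × (-3600) = 5400 − 45 − 1440 = 3915
Policy B: 900 (certain)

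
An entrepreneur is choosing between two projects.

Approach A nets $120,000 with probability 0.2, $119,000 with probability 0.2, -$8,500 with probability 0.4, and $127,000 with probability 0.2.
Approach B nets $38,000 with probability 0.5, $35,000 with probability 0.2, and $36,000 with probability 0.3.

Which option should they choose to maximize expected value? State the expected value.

Approach A ($69,800)

Approach A = 0.2 × 120000 + 0.2 × 119000 + 0.4 × (-8500) + 0.2 × 127000 = 24000 + 23800 − 3400 + 25400 = 69800
Approach B = 0.5 × 38000 + 0.2 × 35000 + 0.3 × 36000 = 19000 + 7000 + 10800 = 36800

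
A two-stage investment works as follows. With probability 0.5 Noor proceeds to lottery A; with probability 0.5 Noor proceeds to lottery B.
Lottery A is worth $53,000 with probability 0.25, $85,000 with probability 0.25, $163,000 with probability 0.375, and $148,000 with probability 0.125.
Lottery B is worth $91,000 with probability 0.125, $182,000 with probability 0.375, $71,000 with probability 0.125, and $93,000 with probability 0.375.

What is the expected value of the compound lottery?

$118,750

EV(A) = 0.25 × 53000 + 0.25 × 85000 + 0.375 × 163000 + 0.125 × 148000 = 13250 + 21250 + 61125 + 18500 = 114125
EV(B) = 0.125 × 91000 + 0.375 × 182000 + 0.125 × 71000 + 0.375 × 93000 = 11375 + 68250 + 8875 + 34875 = 123375
Overall = 0.5 × 114125 + 0.5 × 123375 = 57062.5 + 61687.5 = 118750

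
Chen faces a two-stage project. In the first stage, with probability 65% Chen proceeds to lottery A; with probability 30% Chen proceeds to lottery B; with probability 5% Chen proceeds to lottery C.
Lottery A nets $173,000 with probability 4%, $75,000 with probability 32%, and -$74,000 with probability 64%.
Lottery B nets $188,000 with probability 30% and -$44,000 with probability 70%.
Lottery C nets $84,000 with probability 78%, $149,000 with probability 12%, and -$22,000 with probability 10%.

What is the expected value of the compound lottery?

$1,054

EV(A) = 0.04 × 173000 + 0.32 × 75000 + 0.64 × (-74000) = 6920 + 24000 − 47360 = -16440
EV(B) = 0.3 × 188000 + 0.7 × (-44000) = 56400 − 30800 = 25600
EV(C) = 0.78 × 84000 + 0.12 × 149000 + 0.1 × (-22000) = 65520 + 17880 − 2200 = 81200
Overall = 0.65 × (-16440) + 0.3 × 25600 + 0.05 × 81200 = -10686 + 7680 + 4060 = 1054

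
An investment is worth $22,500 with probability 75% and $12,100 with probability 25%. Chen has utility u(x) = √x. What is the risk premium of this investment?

E[u] = 0.75·√22500 + 0.25·√12100 = 0.75·150 + 0.25·110 = 140
CE = (140)² = 19600
Risk premium = EV − CE = 19900 − 19600 = 300

$300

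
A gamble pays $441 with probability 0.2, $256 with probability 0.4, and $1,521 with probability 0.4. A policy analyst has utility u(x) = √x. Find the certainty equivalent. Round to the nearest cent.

$686.44

E[u] = 0.2·√441 + 0.4·√256 + 0.4·√1521 = 0.2·21 + 0.4·16 + 0.4·39 = 26.2
CE = (26.2)² = 686.44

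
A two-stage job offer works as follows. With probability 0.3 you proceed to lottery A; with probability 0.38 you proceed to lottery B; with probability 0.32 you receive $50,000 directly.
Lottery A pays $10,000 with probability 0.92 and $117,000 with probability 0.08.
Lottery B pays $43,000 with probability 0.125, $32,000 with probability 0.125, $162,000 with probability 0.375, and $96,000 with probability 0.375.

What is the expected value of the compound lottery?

$61,895.50

EV(A) = 0.92 × 10000 + 0.08 × 117000 = 9200 + 9360 = 18560
EV(B) = 0.125 × 43000 + 0.125 × 32000 + 0.375 × 162000 + 0.375 × 96000 = 5375 + 4000 + 60750 + 36000 = 106125
Branch C: 50000 (certain)
Overall = 0.3 × 18560 + 0.38 × 106125 + 0.32 × 50000 = 5568 + 40327.5 + 16000 = 61895.5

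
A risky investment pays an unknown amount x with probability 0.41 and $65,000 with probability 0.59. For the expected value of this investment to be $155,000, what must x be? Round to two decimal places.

x = $284,512.20

0.41·x + 0.59·65000 = 155000
0.41·x = 155000 − 38350 = 116650
x = 116650 / 0.41 = 284512.1951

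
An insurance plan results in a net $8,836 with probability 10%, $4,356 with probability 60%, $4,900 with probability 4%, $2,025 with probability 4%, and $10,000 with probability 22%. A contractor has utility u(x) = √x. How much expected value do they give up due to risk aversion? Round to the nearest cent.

E[u] = 0.1·√8836 + 0.6·√4356 + 0.04·√4900 + 0.04·√2025 + 0.22·√10000 = 0.1·94 + 0.6·66 + 0.04·70 + 0.04·45 + 0.22·100 = 75.6
CE = (75.6)² = 5715.36
Risk premium = EV − CE = 5974.2 − 5715.36 = 258.84

$258.84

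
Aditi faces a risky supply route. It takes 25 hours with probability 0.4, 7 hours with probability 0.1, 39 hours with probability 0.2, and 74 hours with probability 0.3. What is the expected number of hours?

EV = 0.4 × 25 + 0.1 × 7 + 0.2 × 39 + 0.3 × 74 = 10 + 0.7 + 7.8 + 22.2 = 40.7

40.7 hours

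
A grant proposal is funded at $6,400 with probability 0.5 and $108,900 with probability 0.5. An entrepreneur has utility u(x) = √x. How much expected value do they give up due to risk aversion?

E[u] = 0.5·√6400 + 0.5·√108900 = 0.5·80 + 0.5·330 = 205
CE = (205)² = 42025
Risk premium = EV − CE = 57650 − 42025 = 15625

$15,625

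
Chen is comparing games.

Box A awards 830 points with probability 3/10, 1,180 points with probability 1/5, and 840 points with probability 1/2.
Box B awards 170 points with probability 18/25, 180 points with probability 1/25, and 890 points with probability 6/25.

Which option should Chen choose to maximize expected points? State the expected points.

Box A (905 points)

Box A = 3/10 × 830 + 1/5 × 1180 + 1/2 × 840 = 249 + 236 + 420 = 905
Box B = 18/25 × 170 + 1/25 × 180 + 6/25 × 890 = 122.4 + 7.2 + 213.6 = 343.2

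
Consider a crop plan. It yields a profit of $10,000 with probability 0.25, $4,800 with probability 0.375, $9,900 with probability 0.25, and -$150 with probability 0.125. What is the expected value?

EV = 0.25 × 10000 + 0.375 × 4800 + 0.25 × 9900 + 0.125 × (-150) = 2500 + 1800 + 2475 − 18.75 = 6756.25

$6,756.25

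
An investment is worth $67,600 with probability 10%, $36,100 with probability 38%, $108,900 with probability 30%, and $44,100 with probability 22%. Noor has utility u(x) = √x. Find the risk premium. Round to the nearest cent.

E[u] = 0.1·√67600 + 0.38·√36100 + 0.3·√108900 + 0.22·√44100 = 0.1·260 + 0.38·190 + 0.3·330 + 0.22·210 = 243.4
CE = (243.4)² = 59243.56
Risk premium = EV − CE = 62850 − 59243.56 = 3606.44

$3,606.44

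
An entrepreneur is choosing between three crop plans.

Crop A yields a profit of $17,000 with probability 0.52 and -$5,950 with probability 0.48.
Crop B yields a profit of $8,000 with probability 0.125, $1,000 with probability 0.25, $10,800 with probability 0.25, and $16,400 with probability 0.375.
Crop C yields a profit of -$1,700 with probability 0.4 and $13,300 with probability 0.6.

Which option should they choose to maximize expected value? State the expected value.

Crop A = 0.52 × 17000 + 0.48 × (-5950) = 8840 − 2856 = 5984
Crop B = 0.125 × 8000 + 0.25 × 1000 + 0.25 × 10800 + 0.375 × 16400 = 1000 + 250 + 2700 + 6150 = 10100
Crop C = 0.4 × (-1700) + 0.6 × 13300 = -680 + 7980 = 7300

Crop B ($10,100)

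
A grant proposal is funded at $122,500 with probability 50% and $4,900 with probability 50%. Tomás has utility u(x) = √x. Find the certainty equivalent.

$44,100

E[u] = 0.5·√122500 + 0.5·√4900 = 0.5·350 + 0.5·70 = 210
CE = (210)² = 44100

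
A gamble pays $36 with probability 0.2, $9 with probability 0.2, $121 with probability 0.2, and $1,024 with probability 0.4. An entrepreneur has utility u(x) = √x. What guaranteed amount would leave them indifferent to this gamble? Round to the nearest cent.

E[u] = 0.2·√36 + 0.2·√9 + 0.2·√121 + 0.4·√1024 = 0.2·6 + 0.2·3 + 0.2·11 + 0.4·32 = 16.8
CE = (16.8)² = 282.24

$282.24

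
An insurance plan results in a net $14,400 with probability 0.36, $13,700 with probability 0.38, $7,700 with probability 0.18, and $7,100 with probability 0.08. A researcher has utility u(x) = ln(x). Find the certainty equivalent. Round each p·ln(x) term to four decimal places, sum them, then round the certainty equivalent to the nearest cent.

$11,929.86

E[u] = 0.36·ln(14400) + 0.38·ln(13700) + 0.18·ln(7700) + 0.08·ln(7100) = 3.4470 + 3.6196 + 1.6108 + 0.7094 = 9.3868
CE = e^9.3868 ≈ 11929.86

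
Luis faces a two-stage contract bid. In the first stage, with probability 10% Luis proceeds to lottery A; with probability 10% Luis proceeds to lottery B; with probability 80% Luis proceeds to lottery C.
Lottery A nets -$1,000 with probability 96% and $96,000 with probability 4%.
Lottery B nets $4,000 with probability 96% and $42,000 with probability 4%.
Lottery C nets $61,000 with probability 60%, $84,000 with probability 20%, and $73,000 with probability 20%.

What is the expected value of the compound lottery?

EV(A) = 0.96 × (-1000) + 0.04 × 96000 = -960 + 3840 = 2880
EV(B) = 0.96 × 4000 + 0.04 × 42000 = 3840 + 1680 = 5520
EV(C) = 0.6 × 61000 + 0.2 × 84000 + 0.2 × 73000 = 36600 + 16800 + 14600 = 68000
Overall = 0.1 × 2880 + 0.1 × 5520 + 0.8 × 68000 = 288 + 552 + 54400 = 55240

$55,240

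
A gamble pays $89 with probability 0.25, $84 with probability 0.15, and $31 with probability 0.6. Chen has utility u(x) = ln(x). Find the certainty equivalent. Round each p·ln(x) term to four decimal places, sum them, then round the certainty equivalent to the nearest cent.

E[u] = 0.25·ln(89) + 0.15·ln(84) + 0.6·ln(31) = 1.1222 + 0.6646 + 2.0604 = 3.8472
CE = e^3.8472 ≈ 46.86

$46.86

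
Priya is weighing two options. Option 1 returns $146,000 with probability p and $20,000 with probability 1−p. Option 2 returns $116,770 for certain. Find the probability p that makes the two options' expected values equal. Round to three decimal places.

p = 0.768

p·146000 + (1−p)·20000 = 116770
126000p + 20000 = 116770
p = (116770 − 20000) / 126000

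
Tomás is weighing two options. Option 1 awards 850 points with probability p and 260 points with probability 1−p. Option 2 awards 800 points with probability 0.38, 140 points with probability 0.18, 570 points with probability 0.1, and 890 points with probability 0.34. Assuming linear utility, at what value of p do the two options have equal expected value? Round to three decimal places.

EV(Option 2) = 0.38 × 800 + 0.18 × 140 + 0.1 × 570 + 0.34 × 890 = 304 + 25.2 + 57 + 302.6 = 688.8
p·850 + (1−p)·260 = 688.8
590p + 260 = 688.8
p = (688.8 − 260) / 590

p = 0.727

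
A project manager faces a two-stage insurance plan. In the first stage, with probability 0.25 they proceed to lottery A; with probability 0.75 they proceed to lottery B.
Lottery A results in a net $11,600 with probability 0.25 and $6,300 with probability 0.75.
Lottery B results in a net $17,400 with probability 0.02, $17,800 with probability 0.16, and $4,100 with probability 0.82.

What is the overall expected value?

EV(A) = 0.25 × 11600 + 0.75 × 6300 = 2900 + 4725 = 7625
EV(B) = 0.02 × 17400 + 0.16 × 17800 + 0.82 × 4100 = 348 + 2848 + 3362 = 6558
Overall = 0.25 × 7625 + 0.75 × 6558 = 1906.25 + 4918.5 = 6824.75

$6,824.75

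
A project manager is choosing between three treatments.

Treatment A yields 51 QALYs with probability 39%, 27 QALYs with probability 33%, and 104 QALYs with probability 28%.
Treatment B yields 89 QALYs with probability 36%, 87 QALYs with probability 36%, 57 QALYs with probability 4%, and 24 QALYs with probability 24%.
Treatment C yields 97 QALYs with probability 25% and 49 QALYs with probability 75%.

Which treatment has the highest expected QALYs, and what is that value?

Treatment A = 0.39 × 51 + 0.33 × 27 + 0.28 × 104 = 19.89 + 8.91 + 29.12 = 57.92
Treatment B = 0.36 × 89 + 0.36 × 87 + 0.04 × 57 + 0.24 × 24 = 32.04 + 31.32 + 2.28 + 5.76 = 71.4
Treatment C = 0.25 × 97 + 0.75 × 49 = 24.25 + 36.75 = 61

Treatment B (71.4 QALYs)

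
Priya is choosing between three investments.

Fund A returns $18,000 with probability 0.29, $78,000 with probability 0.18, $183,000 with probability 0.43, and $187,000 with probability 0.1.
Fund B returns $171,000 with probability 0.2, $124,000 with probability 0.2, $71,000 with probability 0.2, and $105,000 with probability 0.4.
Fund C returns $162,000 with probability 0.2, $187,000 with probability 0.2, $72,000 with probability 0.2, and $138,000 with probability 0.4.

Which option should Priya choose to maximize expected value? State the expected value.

Fund C ($139,400)

Fund A = 0.29 × 18000 + 0.18 × 78000 + 0.43 × 183000 + 0.1 × 187000 = 5220 + 14040 + 78690 + 18700 = 116650
Fund B = 0.2 × 171000 + 0.2 × 124000 + 0.2 × 71000 + 0.4 × 105000 = 34200 + 24800 + 14200 + 42000 = 115200
Fund C = 0.2 × 162000 + 0.2 × 187000 + 0.2 × 72000 + 0.4 × 138000 = 32400 + 37400 + 14400 + 55200 = 139400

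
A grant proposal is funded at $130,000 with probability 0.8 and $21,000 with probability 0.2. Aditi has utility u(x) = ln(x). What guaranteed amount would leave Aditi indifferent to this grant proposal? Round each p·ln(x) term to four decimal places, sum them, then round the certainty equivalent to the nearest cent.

E[u] = 0.8·ln(130000) + 0.2·ln(21000) = 9.4202 + 1.9905 = 11.4107
CE = e^11.4107 ≈ 90282.60

$90,282.60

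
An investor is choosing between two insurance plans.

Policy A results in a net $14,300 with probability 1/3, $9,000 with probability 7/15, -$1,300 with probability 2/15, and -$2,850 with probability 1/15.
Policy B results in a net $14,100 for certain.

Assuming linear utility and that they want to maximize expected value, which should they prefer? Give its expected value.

Policy A = 1/3 × 14300 + 7/15 × 9000 + 2/15 × (-1300) + 1/15 × (-2850) = 4766.6667 + 4200 − 173.3333 − 190 = 8603.3333
Policy B: 14100 (certain)

Policy B ($14,100)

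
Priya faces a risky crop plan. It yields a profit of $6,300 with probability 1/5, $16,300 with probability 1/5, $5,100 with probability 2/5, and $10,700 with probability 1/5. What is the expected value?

EV = 1/5 × 6300 + 1/5 × 16300 + 2/5 × 5100 + 1/5 × 10700 = 1260 + 3260 + 2040 + 2140 = 8700

$8,700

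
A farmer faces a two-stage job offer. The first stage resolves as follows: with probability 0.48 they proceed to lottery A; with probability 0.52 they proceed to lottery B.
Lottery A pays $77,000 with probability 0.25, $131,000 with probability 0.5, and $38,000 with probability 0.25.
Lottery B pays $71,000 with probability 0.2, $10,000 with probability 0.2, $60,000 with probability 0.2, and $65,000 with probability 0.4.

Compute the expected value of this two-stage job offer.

$73,424

EV(A) = 0.25 × 77000 + 0.5 × 131000 + 0.25 × 38000 = 19250 + 65500 + 9500 = 94250
EV(B) = 0.2 × 71000 + 0.2 × 10000 + 0.2 × 60000 + 0.4 × 65000 = 14200 + 2000 + 12000 + 26000 = 54200
Overall = 0.48 × 94250 + 0.52 × 54200 = 45240 + 28184 = 73424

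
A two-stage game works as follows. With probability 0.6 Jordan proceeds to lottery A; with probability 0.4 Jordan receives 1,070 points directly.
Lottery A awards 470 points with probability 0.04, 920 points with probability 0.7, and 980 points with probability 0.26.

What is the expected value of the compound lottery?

978.56 points

EV(A) = 0.04 × 470 + 0.7 × 920 + 0.26 × 980 = 18.8 + 644 + 254.8 = 917.6
Branch B: 1070 (certain)
Overall = 0.6 × 917.6 + 0.4 × 1070 = 550.56 + 428 = 978.56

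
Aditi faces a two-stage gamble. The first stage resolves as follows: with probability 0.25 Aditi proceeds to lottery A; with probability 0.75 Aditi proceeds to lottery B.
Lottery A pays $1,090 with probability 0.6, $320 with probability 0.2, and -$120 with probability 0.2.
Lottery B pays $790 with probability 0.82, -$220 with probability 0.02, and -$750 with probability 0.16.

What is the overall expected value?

EV(A) = 0.6 × 1090 + 0.2 × 320 + 0.2 × (-120) = 654 + 64 − 24 = 694
EV(B) = 0.82 × 790 + 0.02 × (-220) + 0.16 × (-750) = 647.8 − 4.4 − 120 = 523.4
Overall = 0.25 × 694 + 0.75 × 523.4 = 173.5 + 392.55 = 566.05

$566.05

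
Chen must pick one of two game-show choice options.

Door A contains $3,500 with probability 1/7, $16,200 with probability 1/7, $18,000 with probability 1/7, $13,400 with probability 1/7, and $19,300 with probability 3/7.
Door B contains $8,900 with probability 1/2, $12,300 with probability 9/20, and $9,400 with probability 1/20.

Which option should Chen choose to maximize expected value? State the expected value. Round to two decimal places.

Door A = 1/7 × 3500 + 1/7 × 16200 + 1/7 × 18000 + 1/7 × 13400 + 3/7 × 19300 = 500 + 2314.2857 + 2571.4286 + 1914.2857 + 8271.4286 = 15571.4286
Door B = 1/2 × 8900 + 9/20 × 12300 + 1/20 × 9400 = 4450 + 5535 + 470 = 10455

Door A ($15,571.43)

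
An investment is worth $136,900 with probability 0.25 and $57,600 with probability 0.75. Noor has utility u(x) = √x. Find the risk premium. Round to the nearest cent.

$3,168.75

E[u] = 0.25·√136900 + 0.75·√57600 = 0.25·370 + 0.75·240 = 272.5
CE = (272.5)² = 74256.25
Risk premium = EV − CE = 77425 − 74256.25 = 3168.75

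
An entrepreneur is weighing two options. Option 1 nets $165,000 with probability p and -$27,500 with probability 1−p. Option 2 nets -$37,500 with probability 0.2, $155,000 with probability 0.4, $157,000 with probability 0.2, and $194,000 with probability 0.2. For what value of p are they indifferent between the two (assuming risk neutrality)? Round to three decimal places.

p = 0.791

EV(Option 2) = 0.2 × (-37500) + 0.4 × 155000 + 0.2 × 157000 + 0.2 × 194000 = -7500 + 62000 + 31400 + 38800 = 124700
p·165000 + (1−p)·(-27500) = 124700
192500p − 27500 = 124700
p = (124700 + 27500) / 192500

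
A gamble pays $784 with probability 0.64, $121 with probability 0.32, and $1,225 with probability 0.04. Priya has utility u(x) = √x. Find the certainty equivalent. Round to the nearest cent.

$521.67

E[u] = 0.64·√784 + 0.32·√121 + 0.04·√1225 = 0.64·28 + 0.32·11 + 0.04·35 = 22.84
CE = (22.84)² = 521.6656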